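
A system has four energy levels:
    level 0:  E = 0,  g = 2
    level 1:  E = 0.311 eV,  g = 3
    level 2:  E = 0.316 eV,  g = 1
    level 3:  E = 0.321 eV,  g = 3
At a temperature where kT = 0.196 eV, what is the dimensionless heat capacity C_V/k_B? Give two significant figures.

0.63

Eᵢ/kT = 0, 1.587, 1.612, 1.638.
Z = Σ gᵢe^(−Eᵢ/kT) = 2·e^(−0) + 3·e^(−1.587) + 1·e^(−1.612) + 3·e^(−1.638) = 2.000 + 0.6136 + 0.1995 + 0.5831 = 3.396.
⟨E⟩ = 0.1299 eV, ⟨E²⟩ = 0.04103 eV².
C_V/k_B = (⟨E²⟩ − ⟨E⟩²)/(kT)² = (0.04103 − 0.01687)/0.03842 = 0.63.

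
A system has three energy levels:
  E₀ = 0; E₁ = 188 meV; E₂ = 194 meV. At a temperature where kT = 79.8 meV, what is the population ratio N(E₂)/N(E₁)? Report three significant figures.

n₂/n₁ = exp[−(E₂−E₁)/kT] = exp(−(6 meV)/(79.8 meV)) = exp(-0.075188) = 0.928.

0.928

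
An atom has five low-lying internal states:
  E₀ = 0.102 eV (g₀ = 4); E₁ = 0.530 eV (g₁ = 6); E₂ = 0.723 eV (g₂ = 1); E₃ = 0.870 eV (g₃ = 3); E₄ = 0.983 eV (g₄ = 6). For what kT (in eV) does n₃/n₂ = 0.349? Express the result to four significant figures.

n₃/n₂ = (g₃/g₂) exp[−(E₃−E₂)/kT] = 0.349.
⇒ (E₃−E₂)/kT = ln((3/1)/0.349) = ln(8.59599) = 2.15130.
kT = 0.147 eV / 2.15130 = 0.06833 eV.

0.06833 eV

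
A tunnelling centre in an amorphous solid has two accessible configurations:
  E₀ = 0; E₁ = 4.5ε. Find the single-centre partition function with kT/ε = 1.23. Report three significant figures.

Z = 1.03

Eᵢ/kT = 0, 3.6585.
Z = Σ e^(−Eᵢ/kT) = e^(−0) + e^(−3.6585) = 1.0000 + 0.025771 = 1.0258.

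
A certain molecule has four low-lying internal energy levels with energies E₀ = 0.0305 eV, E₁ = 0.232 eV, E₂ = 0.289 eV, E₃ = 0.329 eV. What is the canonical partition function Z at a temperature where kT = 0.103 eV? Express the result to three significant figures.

Eᵢ/kT = 0.29612, 2.2524, 2.8058, 3.1942.
Z = Σ e^(−Eᵢ/kT) = e^(−0.29612) + e^(−2.2524) + e^(−2.8058) + e^(−3.1942) = 0.74370 + 0.10515 + 0.060458 + 0.040999 = 0.95031.

Z = 0.950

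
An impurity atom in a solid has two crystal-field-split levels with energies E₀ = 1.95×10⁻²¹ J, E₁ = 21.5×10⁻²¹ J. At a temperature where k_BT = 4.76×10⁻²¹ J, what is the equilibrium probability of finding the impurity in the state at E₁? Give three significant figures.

0.0162

Eᵢ/kT = 0.40966, 4.5168.
Z = Σ e^(−Eᵢ/kT) = e^(−0.40966) + e^(−4.5168) = 0.66388 + 0.010924 = 0.67480.
P₁ = e^(−E₁/kT) / Z = 0.010924/0.67480 = 0.0162.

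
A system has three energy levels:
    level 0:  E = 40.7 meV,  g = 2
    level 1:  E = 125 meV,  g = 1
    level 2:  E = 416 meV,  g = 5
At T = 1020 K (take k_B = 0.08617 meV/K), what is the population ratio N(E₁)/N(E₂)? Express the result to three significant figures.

5.48

k_BT = 0.08617 × 1020 K = 87.893 meV.
n₁/n₂ = (g₁/g₂) exp[−(E₁−E₂)/kT] = (1/5) × exp(−(-291 meV)/(87.893 meV)) = (1/5) × exp(3.3108) = 5.48.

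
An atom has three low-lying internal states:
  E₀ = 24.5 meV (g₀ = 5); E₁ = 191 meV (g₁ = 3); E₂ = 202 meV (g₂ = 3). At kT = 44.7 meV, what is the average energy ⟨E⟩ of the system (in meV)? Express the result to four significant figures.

28.81 meV

Eᵢ/kT = 0.548098, 4.27293, 4.51902.
Z = Σ gᵢe^(−Eᵢ/kT) = 5·e^(−0.548098) + 3·e^(−4.27293) + 3·e^(−4.51902) = 2.89024 + 0.0418226 + 0.0326991 = 2.96476.
⟨E⟩ = Σ Eᵢ gᵢe^(−Eᵢ/kT) / Z = (24.5·2.89024 + 191·0.0418226 + 202·0.0326991) / 2.96476 = 28.81 meV.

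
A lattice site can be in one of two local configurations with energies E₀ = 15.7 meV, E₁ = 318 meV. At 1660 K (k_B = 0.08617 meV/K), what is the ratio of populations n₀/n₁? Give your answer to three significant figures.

k_BT = 0.08617 × 1660 K = 143.04 meV.
n₀/n₁ = exp[−(E₀−E₁)/kT] = exp(−(-302.3 meV)/(143.04 meV)) = exp(2.1134) = 8.28.

8.28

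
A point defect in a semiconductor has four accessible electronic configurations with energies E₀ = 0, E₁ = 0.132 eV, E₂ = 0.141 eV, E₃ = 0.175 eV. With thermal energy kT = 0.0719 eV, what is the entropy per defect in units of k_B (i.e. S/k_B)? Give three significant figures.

Eᵢ/kT = 0, 1.8359, 1.9611, 2.4339.
Z = Σ e^(−Eᵢ/kT) = e^(−0) + e^(−1.8359) + e^(−1.9611) + e^(−2.4339) = 1.0000 + 0.15947 + 0.14070 + 0.087694 = 1.3879.
⟨E⟩ = Σ EᵢPᵢ = 0.040518 eV.
S/k_B = ln Z + ⟨E⟩/kT = ln(1.3879) + 0.040518/0.0719 = 0.32779 + 0.56353 = 0.891.

0.891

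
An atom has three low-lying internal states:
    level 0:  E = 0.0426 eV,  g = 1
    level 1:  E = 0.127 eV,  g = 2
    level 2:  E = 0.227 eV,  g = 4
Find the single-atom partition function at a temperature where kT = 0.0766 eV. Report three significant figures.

Eᵢ/kT = 0.55614, 1.6580, 2.9634.
Z = Σ gᵢe^(−Eᵢ/kT) = 1·e^(−0.55614) + 2·e^(−1.6580) + 4·e^(−2.9634) = 0.57342 + 0.38104 + 0.20657 = 1.1610.

Z = 1.16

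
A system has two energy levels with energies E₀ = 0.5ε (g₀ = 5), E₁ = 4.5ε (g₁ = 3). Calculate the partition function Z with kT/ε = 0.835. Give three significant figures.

Eᵢ/kT = 0.59880, 5.3892.
Z = Σ gᵢe^(−Eᵢ/kT) = 5·e^(−0.59880) + 3·e^(−5.3892) = 2.7474 + 0.013697 = 2.7611.

Z = 2.76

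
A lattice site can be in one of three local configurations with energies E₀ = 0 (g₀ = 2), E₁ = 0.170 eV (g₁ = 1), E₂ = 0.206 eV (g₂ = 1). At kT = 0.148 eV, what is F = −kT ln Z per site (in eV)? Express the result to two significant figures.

Eᵢ/kT = 0, 1.149, 1.392.
Z = Σ gᵢe^(−Eᵢ/kT) = 2·e^(−0) + 1·e^(−1.149) + 1·e^(−1.392) = 2.000 + 0.3170 + 0.2486 = 2.566.
F = −kT ln Z = −0.148 × ln(2.566) = −0.148 × 0.9423 = -0.14 eV.

-0.14 eV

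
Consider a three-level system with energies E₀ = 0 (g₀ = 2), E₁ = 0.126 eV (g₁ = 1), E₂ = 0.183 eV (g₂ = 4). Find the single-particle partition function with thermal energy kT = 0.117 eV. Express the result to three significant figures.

Z = 3.18

Eᵢ/kT = 0, 1.0769, 1.5641.
Z = Σ gᵢe^(−Eᵢ/kT) = 2·e^(−0) + 1·e^(−1.0769) + 4·e^(−1.5641) = 2.0000 + 0.34065 + 0.83711 = 3.1778.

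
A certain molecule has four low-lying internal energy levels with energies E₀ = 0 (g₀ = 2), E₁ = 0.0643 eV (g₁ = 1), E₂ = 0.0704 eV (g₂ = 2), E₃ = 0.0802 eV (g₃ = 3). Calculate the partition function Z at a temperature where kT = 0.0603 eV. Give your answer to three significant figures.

Eᵢ/kT = 0, 1.0663, 1.1675, 1.3300.
Z = Σ gᵢe^(−Eᵢ/kT) = 2·e^(−0) + 1·e^(−1.0663) + 2·e^(−1.1675) + 3·e^(−1.3300) = 2.0000 + 0.34428 + 0.62229 + 0.79343 = 3.7600.

Z = 3.76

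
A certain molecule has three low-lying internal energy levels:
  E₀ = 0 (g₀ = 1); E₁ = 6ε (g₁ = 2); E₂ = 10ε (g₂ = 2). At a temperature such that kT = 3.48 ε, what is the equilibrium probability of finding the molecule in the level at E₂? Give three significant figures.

Eᵢ/kT = 0, 1.7241, 2.8736.
Z = Σ gᵢe^(−Eᵢ/kT) = 1·e^(−0) + 2·e^(−1.7241) + 2·e^(−2.8736) = 1.0000 + 0.35667 + 0.11299 = 1.4697.
P₂ = g₂ e^(−E₂/kT) / Z = 0.11299/1.4697 = 0.0769.

0.0769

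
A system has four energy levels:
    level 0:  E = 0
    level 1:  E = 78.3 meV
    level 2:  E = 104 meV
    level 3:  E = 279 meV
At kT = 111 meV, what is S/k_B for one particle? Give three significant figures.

Eᵢ/kT = 0, 0.70541, 0.93694, 2.5135.
Z = Σ e^(−Eᵢ/kT) = e^(−0) + e^(−0.70541) + e^(−0.93694) + e^(−2.5135) = 1.0000 + 0.49391 + 0.39182 + 0.080984 = 1.9667.
⟨E⟩ = Σ EᵢPᵢ = 51.872 meV.
S/k_B = ln Z + ⟨E⟩/kT = ln(1.9667) + 51.872/111 = 0.67636 + 0.46732 = 1.14.

1.14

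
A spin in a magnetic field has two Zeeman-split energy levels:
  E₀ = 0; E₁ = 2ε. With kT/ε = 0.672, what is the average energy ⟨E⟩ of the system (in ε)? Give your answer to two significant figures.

Eᵢ/kT = 0, 2.976.
Z = Σ e^(−Eᵢ/kT) = e^(−0) + e^(−2.976) = 1.000 + 0.05100 = 1.051.
⟨E⟩ = Σ Eᵢ e^(−Eᵢ/kT) / Z = (0·1.000 + 2·0.05100) / 1.051 = 0.097 ε.

0.097 ε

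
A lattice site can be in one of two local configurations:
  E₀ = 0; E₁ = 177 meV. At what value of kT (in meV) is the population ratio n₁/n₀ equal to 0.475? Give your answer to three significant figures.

n₁/n₀ = exp[−(E₁−E₀)/kT] = 0.475.
⇒ (E₁−E₀)/kT = ln(1/0.475) = ln(2.1053) = 0.74446.
kT = 177 meV / 0.74446 = 238 meV.

238 meV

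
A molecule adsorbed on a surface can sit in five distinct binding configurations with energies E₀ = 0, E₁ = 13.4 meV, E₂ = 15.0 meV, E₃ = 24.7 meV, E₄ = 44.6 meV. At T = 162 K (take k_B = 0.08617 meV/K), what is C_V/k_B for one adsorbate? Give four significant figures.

k_BT = 0.08617 × 162 K = 13.9595 meV.
Eᵢ/kT = 0, 0.959920, 1.07454, 1.76940, 3.19496.
Z = Σ e^(−Eᵢ/kT) = e^(−0) + e^(−0.959920) + e^(−1.07454) + e^(−1.76940) + e^(−3.19496) = 1.00000 + 0.382924 + 0.341455 + 0.170435 + 0.0409682 = 1.93578.
⟨E⟩ = 8.41518 meV, ⟨E²⟩ = 171.021 meV².
C_V/k_B = (⟨E²⟩ − ⟨E⟩²)/(kT)² = (171.021 − 70.8153)/194.868 = 0.5142.

0.5142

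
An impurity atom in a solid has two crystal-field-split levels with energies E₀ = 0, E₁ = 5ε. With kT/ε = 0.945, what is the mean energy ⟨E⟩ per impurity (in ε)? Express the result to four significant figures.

0.02506 ε

Eᵢ/kT = 0, 5.29101.
Z = Σ e^(−Eᵢ/kT) = e^(−0) + e^(−5.29101) = 1.00000 + 0.00503667 = 1.00504.
⟨E⟩ = Σ Eᵢ e^(−Eᵢ/kT) / Z = (0·1.00000 + 5·0.00503667) / 1.00504 = 0.02506 ε.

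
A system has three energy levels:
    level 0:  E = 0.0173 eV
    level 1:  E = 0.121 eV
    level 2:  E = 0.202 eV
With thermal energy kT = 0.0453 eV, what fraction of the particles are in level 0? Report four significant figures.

Eᵢ/kT = 0.381898, 2.67108, 4.45916.
Z = Σ e^(−Eᵢ/kT) = e^(−0.381898) + e^(−2.67108) + e^(−4.45916) = 0.682565 + 0.0691775 + 0.0115721 = 0.763315.
P₀ = e^(−E₀/kT) / Z = 0.682565/0.763315 = 0.8942.

0.8942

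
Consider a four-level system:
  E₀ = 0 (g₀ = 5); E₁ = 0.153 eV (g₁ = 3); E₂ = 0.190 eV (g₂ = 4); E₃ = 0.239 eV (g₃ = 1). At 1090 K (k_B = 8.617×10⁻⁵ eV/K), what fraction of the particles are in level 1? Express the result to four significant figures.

k_BT = 8.617×10⁻⁵ × 1090 K = 0.0939253 eV.
Eᵢ/kT = 0, 1.62895, 2.02288, 2.54458.
Z = Σ gᵢe^(−Eᵢ/kT) = 5·e^(−0) + 3·e^(−1.62895) + 4·e^(−2.02288) + 1·e^(−2.54458) = 5.00000 + 0.588406 + 0.529096 + 0.0785060 = 6.19601.
P₁ = g₁ e^(−E₁/kT) / Z = 0.588406/6.19601 = 0.09497.

0.09497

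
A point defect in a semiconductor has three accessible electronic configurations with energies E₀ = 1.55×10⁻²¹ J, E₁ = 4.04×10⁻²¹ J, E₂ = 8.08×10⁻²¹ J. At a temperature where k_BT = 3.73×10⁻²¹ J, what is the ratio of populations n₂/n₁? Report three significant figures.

n₂/n₁ = exp[−(E₂−E₁)/kT] = exp(−(4.04 ×10⁻²¹ J)/(3.73 ×10⁻²¹ J)) = exp(-1.0831) = 0.339.

0.339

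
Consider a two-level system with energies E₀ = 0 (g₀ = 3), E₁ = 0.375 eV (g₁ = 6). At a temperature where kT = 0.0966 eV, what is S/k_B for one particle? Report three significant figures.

1.29

Eᵢ/kT = 0, 3.8820.
Z = Σ gᵢe^(−Eᵢ/kT) = 3·e^(−0) + 6·e^(−3.8820) = 3.0000 + 0.12366 = 3.1237.
⟨E⟩ = Σ EᵢPᵢ = 0.014845 eV.
S/k_B = ln Z + ⟨E⟩/kT = ln(3.1237) + 0.014845/0.0966 = 1.1390 + 0.15367 = 1.29.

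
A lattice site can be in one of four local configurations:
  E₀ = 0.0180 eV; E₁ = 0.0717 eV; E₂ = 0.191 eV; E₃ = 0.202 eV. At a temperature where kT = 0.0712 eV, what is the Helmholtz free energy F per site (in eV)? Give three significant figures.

Eᵢ/kT = 0.25281, 1.0070, 2.6826, 2.8371.
Z = Σ e^(−Eᵢ/kT) = e^(−0.25281) + e^(−1.0070) + e^(−2.6826) + e^(−2.8371) = 0.77662 + 0.36531 + 0.068385 + 0.058595 = 1.2689.
F = −kT ln Z = −0.0712 × ln(1.2689) = −0.0712 × 0.23815 = -0.0170 eV.

-0.0170 eV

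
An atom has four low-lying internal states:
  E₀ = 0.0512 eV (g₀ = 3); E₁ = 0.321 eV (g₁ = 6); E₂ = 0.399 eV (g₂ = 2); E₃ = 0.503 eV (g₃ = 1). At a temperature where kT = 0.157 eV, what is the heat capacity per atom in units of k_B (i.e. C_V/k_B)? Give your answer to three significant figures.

0.755

Eᵢ/kT = 0.32611, 2.0446, 2.5414, 3.2038.
Z = Σ gᵢe^(−Eᵢ/kT) = 3·e^(−0.32611) + 6·e^(−2.0446) + 2·e^(−2.5414) + 1·e^(−3.2038) = 2.1652 + 0.77659 + 0.15751 + 0.040608 = 3.1399.
⟨E⟩ = 0.14122 eV, ⟨E²⟩ = 0.038551 eV².
C_V/k_B = (⟨E²⟩ − ⟨E⟩²)/(kT)² = (0.038551 − 0.019943)/0.024649 = 0.755.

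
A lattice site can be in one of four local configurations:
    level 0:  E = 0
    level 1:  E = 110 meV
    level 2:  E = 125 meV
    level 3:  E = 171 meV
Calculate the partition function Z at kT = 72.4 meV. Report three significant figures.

Z = 1.49

Eᵢ/kT = 0, 1.5193, 1.7265, 2.3619.
Z = Σ e^(−Eᵢ/kT) = e^(−0) + e^(−1.5193) + e^(−1.7265) + e^(−2.3619) = 1.0000 + 0.21887 + 0.17791 + 0.094241 = 1.4910.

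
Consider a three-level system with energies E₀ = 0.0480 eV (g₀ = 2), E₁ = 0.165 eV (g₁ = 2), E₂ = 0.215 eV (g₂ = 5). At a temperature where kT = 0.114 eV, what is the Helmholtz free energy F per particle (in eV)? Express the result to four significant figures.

-0.1063 eV

Eᵢ/kT = 0.421053, 1.44737, 1.88596.
Z = Σ gᵢe^(−Eᵢ/kT) = 2·e^(−0.421053) + 2·e^(−1.44737) + 5·e^(−1.88596) = 1.31271 + 0.470376 + 0.758417 = 2.54150.
F = −kT ln Z = −0.114 × ln(2.54150) = −0.114 × 0.932754 = -0.1063 eV.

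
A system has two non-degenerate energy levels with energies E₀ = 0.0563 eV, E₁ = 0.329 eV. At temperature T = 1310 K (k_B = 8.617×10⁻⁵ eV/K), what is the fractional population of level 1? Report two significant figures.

0.082

k_BT = 8.617×10⁻⁵ × 1310 K = 0.1129 eV.
Eᵢ/kT = 0.4987, 2.914.
Z = Σ e^(−Eᵢ/kT) = e^(−0.4987) + e^(−2.914) = 0.6073 + 0.05426 = 0.6616.
P₁ = e^(−E₁/kT) / Z = 0.05426/0.6616 = 0.082.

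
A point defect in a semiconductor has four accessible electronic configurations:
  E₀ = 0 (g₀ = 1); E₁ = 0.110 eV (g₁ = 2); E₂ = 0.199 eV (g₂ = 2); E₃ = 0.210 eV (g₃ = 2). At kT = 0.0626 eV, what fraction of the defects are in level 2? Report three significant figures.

Eᵢ/kT = 0, 1.7572, 3.1789, 3.3546.
Z = Σ gᵢe^(−Eᵢ/kT) = 1·e^(−0) + 2·e^(−1.7572) + 2·e^(−3.1789) + 2·e^(−3.3546) = 1.0000 + 0.34505 + 0.083263 + 0.069847 = 1.4982.
P₂ = g₂ e^(−E₂/kT) / Z = 0.083263/1.4982 = 0.0556.

0.0556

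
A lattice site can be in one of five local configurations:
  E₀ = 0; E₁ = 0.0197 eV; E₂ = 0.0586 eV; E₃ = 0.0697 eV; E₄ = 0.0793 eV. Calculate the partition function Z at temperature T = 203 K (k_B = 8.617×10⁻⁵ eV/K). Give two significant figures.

k_BT = 8.617×10⁻⁵ × 203 K = 0.01749 eV.
Eᵢ/kT = 0, 1.126, 3.350, 3.985, 4.534.
Z = Σ e^(−Eᵢ/kT) = e^(−0) + e^(−1.126) + e^(−3.350) + e^(−3.985) + e^(−4.534) = 1.000 + 0.3243 + 0.03508 + 0.01859 + 0.01074 = 1.389.

Z = 1.4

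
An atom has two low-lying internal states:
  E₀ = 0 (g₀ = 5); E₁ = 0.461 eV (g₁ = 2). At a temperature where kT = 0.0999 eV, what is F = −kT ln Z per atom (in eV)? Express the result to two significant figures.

-0.16 eV

Eᵢ/kT = 0, 4.615.
Z = Σ gᵢe^(−Eᵢ/kT) = 5·e^(−0) + 2·e^(−4.615) = 5.000 + 0.01980 = 5.020.
F = −kT ln Z = −0.0999 × ln(5.020) = −0.0999 × 1.613 = -0.16 eV.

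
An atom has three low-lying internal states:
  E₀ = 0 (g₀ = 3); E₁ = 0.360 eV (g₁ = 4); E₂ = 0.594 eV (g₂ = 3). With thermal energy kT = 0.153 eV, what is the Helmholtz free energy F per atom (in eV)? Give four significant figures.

Eᵢ/kT = 0, 2.35294, 3.88235.
Z = Σ gᵢe^(−Eᵢ/kT) = 3·e^(−0) + 4·e^(−2.35294) + 3·e^(−3.88235) = 3.00000 + 0.380357 + 0.0618071 = 3.44216.
F = −kT ln Z = −0.153 × ln(3.44216) = −0.153 × 1.23610 = -0.1891 eV.

-0.1891 eV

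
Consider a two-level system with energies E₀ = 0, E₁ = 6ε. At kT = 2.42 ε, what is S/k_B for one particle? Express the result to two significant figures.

Eᵢ/kT = 0, 2.479.
Z = Σ e^(−Eᵢ/kT) = e^(−0) + e^(−2.479) = 1.000 + 0.08383 = 1.084.
⟨E⟩ = Σ EᵢPᵢ = 0.4640 ε.
S/k_B = ln Z + ⟨E⟩/kT = ln(1.084) + 0.4640/2.42 = 0.08066 + 0.1917 = 0.27.

0.27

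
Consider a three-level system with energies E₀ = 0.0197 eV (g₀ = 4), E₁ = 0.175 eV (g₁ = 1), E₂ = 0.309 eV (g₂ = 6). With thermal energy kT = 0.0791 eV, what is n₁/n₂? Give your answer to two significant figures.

n₁/n₂ = (g₁/g₂) exp[−(E₁−E₂)/kT] = (1/6) × exp(−(-0.134 eV)/(0.0791 eV)) = (1/6) × exp(1.694) = 0.91.

0.91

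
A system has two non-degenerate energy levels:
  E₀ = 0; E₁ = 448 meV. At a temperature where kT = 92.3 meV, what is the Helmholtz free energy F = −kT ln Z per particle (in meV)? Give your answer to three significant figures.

-0.717 meV

Eᵢ/kT = 0, 4.8537.
Z = Σ e^(−Eᵢ/kT) = e^(−0) + e^(−4.8537) = 1.0000 + 0.0077995 = 1.0078.
F = −kT ln Z = −92.3 × ln(1.0078) = −92.3 × 0.0077697 = -0.717 meV.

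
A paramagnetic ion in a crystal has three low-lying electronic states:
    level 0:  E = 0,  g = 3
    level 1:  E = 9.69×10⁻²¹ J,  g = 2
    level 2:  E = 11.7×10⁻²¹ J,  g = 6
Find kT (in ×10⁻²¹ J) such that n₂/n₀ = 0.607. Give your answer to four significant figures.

9.812 ×10⁻²¹ J

n₂/n₀ = (g₂/g₀) exp[−(E₂−E₀)/kT] = 0.607.
⇒ (E₂−E₀)/kT = ln((6/3)/0.607) = ln(3.29489) = 1.19237.
kT = 11.7 ×10⁻²¹ J / 1.19237 = 9.812 ×10⁻²¹ J.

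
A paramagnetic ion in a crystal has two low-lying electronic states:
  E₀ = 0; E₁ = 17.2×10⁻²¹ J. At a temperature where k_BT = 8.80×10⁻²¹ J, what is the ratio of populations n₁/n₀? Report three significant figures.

0.142

n₁/n₀ = exp[−(E₁−E₀)/kT] = exp(−(17.2 ×10⁻²¹ J)/(8.80 ×10⁻²¹ J)) = exp(-1.9545) = 0.142.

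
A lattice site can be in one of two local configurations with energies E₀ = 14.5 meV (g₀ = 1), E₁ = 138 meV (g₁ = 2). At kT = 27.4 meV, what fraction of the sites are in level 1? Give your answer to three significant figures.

0.0216

Eᵢ/kT = 0.52920, 5.0365.
Z = Σ gᵢe^(−Eᵢ/kT) = 1·e^(−0.52920) + 2·e^(−5.0365) = 0.58908 + 0.012993 = 0.60207.
P₁ = g₁ e^(−E₁/kT) / Z = 0.012993/0.60207 = 0.0216.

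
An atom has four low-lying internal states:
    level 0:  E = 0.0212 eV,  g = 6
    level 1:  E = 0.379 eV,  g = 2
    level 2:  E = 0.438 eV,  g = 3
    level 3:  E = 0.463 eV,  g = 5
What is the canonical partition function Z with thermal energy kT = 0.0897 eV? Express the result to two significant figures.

Eᵢ/kT = 0.2363, 4.225, 4.883, 5.162.
Z = Σ gᵢe^(−Eᵢ/kT) = 6·e^(−0.2363) + 2·e^(−4.225) + 3·e^(−4.883) + 5·e^(−5.162) = 4.737 + 0.02925 + 0.02272 + 0.02865 = 4.818.

Z = 4.8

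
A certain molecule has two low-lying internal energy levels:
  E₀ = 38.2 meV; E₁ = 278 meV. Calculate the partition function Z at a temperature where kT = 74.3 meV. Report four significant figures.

Eᵢ/kT = 0.514132, 3.74159.
Z = Σ e^(−Eᵢ/kT) = e^(−0.514132) + e^(−3.74159) = 0.598019 + 0.0237164 = 0.621735.

Z = 0.6217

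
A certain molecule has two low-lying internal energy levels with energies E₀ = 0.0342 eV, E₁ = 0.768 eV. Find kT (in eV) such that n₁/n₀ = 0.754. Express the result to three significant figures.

n₁/n₀ = exp[−(E₁−E₀)/kT] = 0.754.
⇒ (E₁−E₀)/kT = ln(1/0.754) = ln(1.3263) = 0.28239.
kT = 0.7338 eV / 0.28239 = 2.60 eV.

2.60 eV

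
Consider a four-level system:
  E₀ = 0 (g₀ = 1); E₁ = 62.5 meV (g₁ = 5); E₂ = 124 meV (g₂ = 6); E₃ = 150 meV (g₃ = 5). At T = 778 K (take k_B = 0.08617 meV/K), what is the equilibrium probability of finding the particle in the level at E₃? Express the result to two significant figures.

0.12

k_BT = 0.08617 × 778 K = 67.04 meV.
Eᵢ/kT = 0, 0.9323, 1.850, 2.237.
Z = Σ gᵢe^(−Eᵢ/kT) = 1·e^(−0) + 5·e^(−0.9323) + 6·e^(−1.850) + 5·e^(−2.237) = 1.000 + 1.968 + 0.9434 + 0.5339 = 4.445.
P₃ = g₃ e^(−E₃/kT) / Z = 0.5339/4.445 = 0.12.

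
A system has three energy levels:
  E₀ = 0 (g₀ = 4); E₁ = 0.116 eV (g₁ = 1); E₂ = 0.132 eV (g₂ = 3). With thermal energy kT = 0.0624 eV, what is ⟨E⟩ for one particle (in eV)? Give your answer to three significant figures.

0.0146 eV

Eᵢ/kT = 0, 1.8590, 2.1154.
Z = Σ gᵢe^(−Eᵢ/kT) = 4·e^(−0) + 1·e^(−1.8590) + 3·e^(−2.1154) = 4.0000 + 0.15583 + 0.36176 = 4.5176.
⟨E⟩ = Σ Eᵢ gᵢe^(−Eᵢ/kT) / Z = (0·4.0000 + 0.116·0.15583 + 0.132·0.36176) / 4.5176 = 0.0146 eV.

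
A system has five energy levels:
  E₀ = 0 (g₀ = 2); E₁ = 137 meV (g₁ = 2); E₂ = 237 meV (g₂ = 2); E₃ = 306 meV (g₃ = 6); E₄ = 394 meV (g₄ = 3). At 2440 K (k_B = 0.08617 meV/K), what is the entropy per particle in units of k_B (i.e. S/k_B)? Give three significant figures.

k_BT = 0.08617 × 2440 K = 210.25 meV.
Eᵢ/kT = 0, 0.65161, 1.1272, 1.4554, 1.8740.
Z = Σ gᵢe^(−Eᵢ/kT) = 2·e^(−0) + 2·e^(−0.65161) + 2·e^(−1.1272) + 6·e^(−1.4554) + 3·e^(−1.8740) = 2.0000 + 1.0424 + 0.64788 + 1.3998 + 0.46053 = 5.5506.
⟨E⟩ = Σ EᵢPᵢ = 163.25 meV.
S/k_B = ln Z + ⟨E⟩/kT = ln(5.5506) + 163.25/210.25 = 1.7139 + 0.77646 = 2.49.

2.49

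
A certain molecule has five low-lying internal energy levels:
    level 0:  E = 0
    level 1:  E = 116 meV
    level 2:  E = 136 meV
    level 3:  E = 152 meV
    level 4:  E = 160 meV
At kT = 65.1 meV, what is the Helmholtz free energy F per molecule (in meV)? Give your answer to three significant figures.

Eᵢ/kT = 0, 1.7819, 2.0891, 2.3349, 2.4578.
Z = Σ e^(−Eᵢ/kT) = e^(−0) + e^(−1.7819) + e^(−2.0891) + e^(−2.3349) + e^(−2.4578) = 1.0000 + 0.16832 + 0.12380 + 0.096820 + 0.085623 = 1.4746.
F = −kT ln Z = −65.1 × ln(1.4746) = −65.1 × 0.38839 = -25.3 meV.

-25.3 meV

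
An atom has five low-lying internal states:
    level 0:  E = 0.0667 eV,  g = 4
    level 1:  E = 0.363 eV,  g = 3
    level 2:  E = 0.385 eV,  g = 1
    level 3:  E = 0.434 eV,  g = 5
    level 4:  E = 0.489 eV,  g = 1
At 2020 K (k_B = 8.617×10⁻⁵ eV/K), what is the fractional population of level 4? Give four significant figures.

0.01636

k_BT = 8.617×10⁻⁵ × 2020 K = 0.174063 eV.
Eᵢ/kT = 0.383195, 2.08545, 2.21184, 2.49335, 2.80933.
Z = Σ gᵢe^(−Eᵢ/kT) = 4·e^(−0.383195) + 3·e^(−2.08545) + 1·e^(−2.21184) + 5·e^(−2.49335) + 1·e^(−2.80933) = 2.72672 + 0.372754 + 0.109499 + 0.413163 + 0.0602453 = 3.68238.
P₄ = g₄ e^(−E₄/kT) / Z = 0.0602453/3.68238 = 0.01636.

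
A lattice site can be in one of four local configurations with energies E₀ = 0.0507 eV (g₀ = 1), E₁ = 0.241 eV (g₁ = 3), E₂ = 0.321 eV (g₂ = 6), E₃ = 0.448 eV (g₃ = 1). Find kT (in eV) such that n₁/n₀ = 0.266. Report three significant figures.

0.0785 eV

n₁/n₀ = (g₁/g₀) exp[−(E₁−E₀)/kT] = 0.266.
⇒ (E₁−E₀)/kT = ln((3/1)/0.266) = ln(11.278) = 2.4229.
kT = 0.1903 eV / 2.4229 = 0.0785 eV.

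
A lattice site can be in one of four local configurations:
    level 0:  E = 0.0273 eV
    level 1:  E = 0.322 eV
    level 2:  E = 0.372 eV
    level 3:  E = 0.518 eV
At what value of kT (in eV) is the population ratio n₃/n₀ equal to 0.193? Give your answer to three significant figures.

n₃/n₀ = exp[−(E₃−E₀)/kT] = 0.193.
⇒ (E₃−E₀)/kT = ln(1/0.193) = ln(5.1813) = 1.6451.
kT = 0.4907 eV / 1.6451 = 0.298 eV.

0.298 eV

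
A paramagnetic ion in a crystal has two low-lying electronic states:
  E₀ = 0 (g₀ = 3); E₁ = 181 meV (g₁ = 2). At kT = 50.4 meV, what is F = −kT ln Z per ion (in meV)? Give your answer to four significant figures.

-56.29 meV

Eᵢ/kT = 0, 3.59127.
Z = Σ gᵢe^(−Eᵢ/kT) = 3·e^(−0) + 2·e^(−3.59127) = 3.00000 + 0.0551266 = 3.05513.
F = −kT ln Z = −50.4 × ln(3.05513) = −50.4 × 1.11682 = -56.29 meV.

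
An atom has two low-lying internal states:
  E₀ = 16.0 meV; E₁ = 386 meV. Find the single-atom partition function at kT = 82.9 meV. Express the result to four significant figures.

Z = 0.8340

Eᵢ/kT = 0.193004, 4.65621.
Z = Σ e^(−Eᵢ/kT) = e^(−0.193004) + e^(−4.65621) = 0.824479 + 0.00950241 = 0.833981.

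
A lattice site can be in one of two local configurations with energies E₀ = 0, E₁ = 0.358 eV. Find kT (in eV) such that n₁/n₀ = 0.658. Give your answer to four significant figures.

0.8553 eV

n₁/n₀ = exp[−(E₁−E₀)/kT] = 0.658.
⇒ (E₁−E₀)/kT = ln(1/0.658) = ln(1.51976) = 0.418552.
kT = 0.358 eV / 0.418552 = 0.8553 eV.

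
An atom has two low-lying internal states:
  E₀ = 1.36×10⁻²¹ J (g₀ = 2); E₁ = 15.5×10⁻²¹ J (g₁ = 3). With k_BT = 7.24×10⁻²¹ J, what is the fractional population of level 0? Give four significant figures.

0.8246

Eᵢ/kT = 0.187845, 2.14088.
Z = Σ gᵢe^(−Eᵢ/kT) = 2·e^(−0.187845) + 3·e^(−2.14088) = 1.65749 + 0.352654 = 2.01014.
P₀ = g₀ e^(−E₀/kT) / Z = 1.65749/2.01014 = 0.8246.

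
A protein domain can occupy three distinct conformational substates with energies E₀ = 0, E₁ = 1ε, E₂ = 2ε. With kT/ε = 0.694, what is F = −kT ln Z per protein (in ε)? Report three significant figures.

-0.178 ε

Eᵢ/kT = 0, 1.4409, 2.8818.
Z = Σ e^(−Eᵢ/kT) = e^(−0) + e^(−1.4409) + e^(−2.8818) = 1.0000 + 0.23671 + 0.056034 = 1.2927.
F = −kT ln Z = −0.694 × ln(1.2927) = −0.694 × 0.25673 = -0.178 ε.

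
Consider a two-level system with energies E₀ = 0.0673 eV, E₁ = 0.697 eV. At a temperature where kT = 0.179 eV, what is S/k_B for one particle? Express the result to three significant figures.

0.131

Eᵢ/kT = 0.37598, 3.8939.
Z = Σ e^(−Eᵢ/kT) = e^(−0.37598) + e^(−3.8939) = 0.68662 + 0.020366 = 0.70699.
⟨E⟩ = Σ EᵢPᵢ = 0.085439 eV.
S/k_B = ln Z + ⟨E⟩/kT = ln(0.70699) + 0.085439/0.179 = -0.34674 + 0.47731 = 0.131.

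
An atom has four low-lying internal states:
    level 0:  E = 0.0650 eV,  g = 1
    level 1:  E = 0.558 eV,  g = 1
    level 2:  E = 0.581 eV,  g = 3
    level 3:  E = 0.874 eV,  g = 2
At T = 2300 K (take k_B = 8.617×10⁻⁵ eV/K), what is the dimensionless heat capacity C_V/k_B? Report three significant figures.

k_BT = 8.617×10⁻⁵ × 2300 K = 0.19819 eV.
Eᵢ/kT = 0.32797, 2.8155, 2.9315, 4.4099.
Z = Σ gᵢe^(−Eᵢ/kT) = 1·e^(−0.32797) + 1·e^(−2.8155) + 3·e^(−2.9315) + 2·e^(−4.4099) = 0.72038 + 0.059875 + 0.15995 + 0.024313 = 0.96452.
⟨E⟩ = 0.20157 eV, ⟨E²⟩ = 0.097719 eV².
C_V/k_B = (⟨E²⟩ − ⟨E⟩²)/(kT)² = (0.097719 − 0.040630)/0.039279 = 1.45.

1.45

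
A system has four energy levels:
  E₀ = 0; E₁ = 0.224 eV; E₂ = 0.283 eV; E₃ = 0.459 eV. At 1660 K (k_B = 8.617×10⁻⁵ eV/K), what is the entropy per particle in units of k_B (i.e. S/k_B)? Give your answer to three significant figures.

0.854

k_BT = 8.617×10⁻⁵ × 1660 K = 0.14304 eV.
Eᵢ/kT = 0, 1.5660, 1.9785, 3.2089.
Z = Σ e^(−Eᵢ/kT) = e^(−0) + e^(−1.5660) + e^(−1.9785) + e^(−3.2089) = 1.0000 + 0.20888 + 0.13828 + 0.040401 = 1.3876.
⟨E⟩ = Σ EᵢPᵢ = 0.075286 eV.
S/k_B = ln Z + ⟨E⟩/kT = ln(1.3876) + 0.075286/0.14304 = 0.32758 + 0.52633 = 0.854.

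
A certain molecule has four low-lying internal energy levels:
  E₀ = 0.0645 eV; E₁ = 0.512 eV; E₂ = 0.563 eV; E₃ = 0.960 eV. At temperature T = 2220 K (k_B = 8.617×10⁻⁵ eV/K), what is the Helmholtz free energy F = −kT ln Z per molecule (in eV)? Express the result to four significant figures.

0.03292 eV

k_BT = 8.617×10⁻⁵ × 2220 K = 0.191297 eV.
Eᵢ/kT = 0.337172, 2.67647, 2.94307, 5.01837.
Z = Σ e^(−Eᵢ/kT) = e^(−0.337172) + e^(−2.67647) + e^(−2.94307) + e^(−5.01837) = 0.713786 + 0.0688056 + 0.0527037 + 0.00661530 = 0.841911.
F = −kT ln Z = −0.191297 × ln(0.841911) = −0.191297 × -0.172081 = 0.03292 eV.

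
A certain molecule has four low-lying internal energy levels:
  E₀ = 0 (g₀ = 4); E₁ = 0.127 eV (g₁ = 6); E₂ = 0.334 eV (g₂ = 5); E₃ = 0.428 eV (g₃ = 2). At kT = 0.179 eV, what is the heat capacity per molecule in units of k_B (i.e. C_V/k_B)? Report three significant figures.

0.408

Eᵢ/kT = 0, 0.70950, 1.8659, 2.3911.
Z = Σ gᵢe^(−Eᵢ/kT) = 4·e^(−0) + 6·e^(−0.70950) + 5·e^(−1.8659) + 2·e^(−2.3911) = 4.0000 + 2.9513 + 0.77378 + 0.18306 = 7.9081.
⟨E⟩ = 0.089985 eV, ⟨E²⟩ = 0.021175 eV².
C_V/k_B = (⟨E²⟩ − ⟨E⟩²)/(kT)² = (0.021175 − 0.0080973)/0.032041 = 0.408.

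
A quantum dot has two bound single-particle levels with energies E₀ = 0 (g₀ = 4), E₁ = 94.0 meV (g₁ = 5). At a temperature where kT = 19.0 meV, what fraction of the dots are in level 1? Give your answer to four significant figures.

Eᵢ/kT = 0, 4.94737.
Z = Σ gᵢe^(−Eᵢ/kT) = 4·e^(−0) + 5·e^(−4.94737) = 4.00000 + 0.0355103 = 4.03551.
P₁ = g₁ e^(−E₁/kT) / Z = 0.0355103/4.03551 = 0.008799.

0.008799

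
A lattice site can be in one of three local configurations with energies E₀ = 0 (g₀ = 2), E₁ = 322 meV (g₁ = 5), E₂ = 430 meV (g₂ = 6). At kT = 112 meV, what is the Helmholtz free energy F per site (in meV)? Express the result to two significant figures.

Eᵢ/kT = 0, 2.875, 3.839.
Z = Σ gᵢe^(−Eᵢ/kT) = 2·e^(−0) + 5·e^(−2.875) + 6·e^(−3.839) = 2.000 + 0.2821 + 0.1291 = 2.411.
F = −kT ln Z = −112 × ln(2.411) = −112 × 0.8800 = -99 meV.

-99 meV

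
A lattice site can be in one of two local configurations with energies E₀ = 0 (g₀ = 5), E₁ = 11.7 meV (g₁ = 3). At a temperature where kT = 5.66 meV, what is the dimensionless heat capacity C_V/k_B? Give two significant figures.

Eᵢ/kT = 0, 2.067.
Z = Σ gᵢe^(−Eᵢ/kT) = 5·e^(−0) + 3·e^(−2.067) = 5.000 + 0.3797 = 5.380.
⟨E⟩ = 0.8257 meV, ⟨E²⟩ = 9.661 meV².
C_V/k_B = (⟨E²⟩ − ⟨E⟩²)/(kT)² = (9.661 − 0.6818)/32.04 = 0.28.

0.28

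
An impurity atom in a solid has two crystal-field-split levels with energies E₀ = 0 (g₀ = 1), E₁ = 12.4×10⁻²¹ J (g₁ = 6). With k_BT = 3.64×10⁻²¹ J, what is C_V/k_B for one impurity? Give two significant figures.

Eᵢ/kT = 0, 3.407.
Z = Σ gᵢe^(−Eᵢ/kT) = 1·e^(−0) + 6·e^(−3.407) = 1.000 + 0.1988 = 1.199.
⟨E⟩ = 2.056, ⟨E²⟩ = 25.49.
C_V/k_B = (⟨E²⟩ − ⟨E⟩²)/(kT)² = (25.49 − 4.227)/13.25 = 1.6.

1.6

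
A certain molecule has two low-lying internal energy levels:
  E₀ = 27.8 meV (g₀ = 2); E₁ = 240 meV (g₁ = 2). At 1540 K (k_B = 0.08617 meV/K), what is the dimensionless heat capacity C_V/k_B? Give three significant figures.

0.358

k_BT = 0.08617 × 1540 K = 132.70 meV.
Eᵢ/kT = 0.20950, 1.8086.
Z = Σ gᵢe^(−Eᵢ/kT) = 2·e^(−0.20950) + 2·e^(−1.8086) = 1.6220 + 0.32777 = 1.9498.
⟨E⟩ = 63.471 meV, ⟨E²⟩ = 10326 meV².
C_V/k_B = (⟨E²⟩ − ⟨E⟩²)/(kT)² = (10326 − 4028.6)/17609 = 0.358.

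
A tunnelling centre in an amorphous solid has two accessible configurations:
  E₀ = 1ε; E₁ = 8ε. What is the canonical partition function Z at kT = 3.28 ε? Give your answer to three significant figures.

Z = 0.824

Eᵢ/kT = 0.30488, 2.4390.
Z = Σ e^(−Eᵢ/kT) = e^(−0.30488) + e^(−2.4390) = 0.73721 + 0.087248 = 0.82446.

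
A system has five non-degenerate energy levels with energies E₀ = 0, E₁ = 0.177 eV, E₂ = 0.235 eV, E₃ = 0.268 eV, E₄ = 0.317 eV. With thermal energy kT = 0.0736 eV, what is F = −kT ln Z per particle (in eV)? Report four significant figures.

-0.01162 eV

Eᵢ/kT = 0, 2.40489, 3.19293, 3.64130, 4.30707.
Z = Σ e^(−Eᵢ/kT) = e^(−0) + e^(−2.40489) + e^(−3.19293) + e^(−3.64130) + e^(−4.30707) = 1.00000 + 0.0902754 + 0.0410514 + 0.0262182 + 0.0134730 = 1.17102.
F = −kT ln Z = −0.0736 × ln(1.17102) = −0.0736 × 0.157875 = -0.01162 eV.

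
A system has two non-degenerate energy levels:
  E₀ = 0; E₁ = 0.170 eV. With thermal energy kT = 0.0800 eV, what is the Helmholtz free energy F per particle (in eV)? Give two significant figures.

Eᵢ/kT = 0, 2.125.
Z = Σ e^(−Eᵢ/kT) = e^(−0) + e^(−2.125) = 1.000 + 0.1194 = 1.119.
F = −kT ln Z = −0.0800 × ln(1.119) = −0.0800 × 0.1124 = -0.0090 eV.

-0.0090 eV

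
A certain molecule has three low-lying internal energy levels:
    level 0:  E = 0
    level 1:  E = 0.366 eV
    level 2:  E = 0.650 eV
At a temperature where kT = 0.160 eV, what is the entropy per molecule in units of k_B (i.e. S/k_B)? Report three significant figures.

Eᵢ/kT = 0, 2.2875, 4.0625.
Z = Σ e^(−Eᵢ/kT) = e^(−0) + e^(−2.2875) + e^(−4.0625) = 1.0000 + 0.10152 + 0.017206 = 1.1187.
⟨E⟩ = Σ EᵢPᵢ = 0.043211 eV.
S/k_B = ln Z + ⟨E⟩/kT = ln(1.1187) + 0.043211/0.160 = 0.11217 + 0.27007 = 0.382.

0.382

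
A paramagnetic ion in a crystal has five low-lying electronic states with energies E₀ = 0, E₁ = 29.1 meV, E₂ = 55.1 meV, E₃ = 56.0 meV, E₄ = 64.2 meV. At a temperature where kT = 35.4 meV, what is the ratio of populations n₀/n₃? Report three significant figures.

n₀/n₃ = exp[−(E₀−E₃)/kT] = exp(−(-56.0 meV)/(35.4 meV)) = exp(1.5819) = 4.86.

4.86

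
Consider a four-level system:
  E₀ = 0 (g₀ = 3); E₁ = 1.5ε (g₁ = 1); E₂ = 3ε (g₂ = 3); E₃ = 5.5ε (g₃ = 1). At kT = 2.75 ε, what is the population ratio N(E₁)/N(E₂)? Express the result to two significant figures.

n₁/n₂ = (g₁/g₂) exp[−(E₁−E₂)/kT] = (1/3) × exp(−(-1.5ε)/(2.75ε)) = (1/3) × exp(0.5455) = 0.58.

0.58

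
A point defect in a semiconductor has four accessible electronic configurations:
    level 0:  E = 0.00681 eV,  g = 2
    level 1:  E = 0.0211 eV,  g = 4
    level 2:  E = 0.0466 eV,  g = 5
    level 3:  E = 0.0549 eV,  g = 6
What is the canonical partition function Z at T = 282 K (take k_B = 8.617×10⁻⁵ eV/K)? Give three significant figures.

k_BT = 8.617×10⁻⁵ × 282 K = 0.024300 eV.
Eᵢ/kT = 0.28025, 0.86831, 1.9177, 2.2593.
Z = Σ gᵢe^(−Eᵢ/kT) = 2·e^(−0.28025) + 4·e^(−0.86831) + 5·e^(−1.9177) + 6·e^(−2.2593) = 1.5112 + 1.6786 + 0.73472 + 0.62654 = 4.5511.

Z = 4.55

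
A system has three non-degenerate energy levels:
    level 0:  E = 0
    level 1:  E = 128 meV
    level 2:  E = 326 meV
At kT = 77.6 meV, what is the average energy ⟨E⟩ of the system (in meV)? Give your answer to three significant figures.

24.4 meV

Eᵢ/kT = 0, 1.6495, 4.2010.
Z = Σ e^(−Eᵢ/kT) = e^(−0) + e^(−1.6495) + e^(−4.2010) = 1.0000 + 0.19215 + 0.014981 = 1.2071.
⟨E⟩ = Σ Eᵢ e^(−Eᵢ/kT) / Z = (0·1.0000 + 128·0.19215 + 326·0.014981) / 1.2071 = 24.4 meV.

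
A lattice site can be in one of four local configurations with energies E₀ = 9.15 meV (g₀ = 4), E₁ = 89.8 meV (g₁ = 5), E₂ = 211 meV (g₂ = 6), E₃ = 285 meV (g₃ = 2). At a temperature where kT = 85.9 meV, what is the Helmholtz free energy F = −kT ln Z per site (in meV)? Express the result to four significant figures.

Eᵢ/kT = 0.106519, 1.04540, 2.45634, 3.31781.
Z = Σ gᵢe^(−Eᵢ/kT) = 4·e^(−0.106519) + 5·e^(−1.04540) + 6·e^(−2.45634) + 2·e^(−3.31781) = 3.59583 + 1.75776 + 0.514489 + 0.0724642 = 5.94054.
F = −kT ln Z = −85.9 × ln(5.94054) = −85.9 × 1.78180 = -153.1 meV.

-153.1 meV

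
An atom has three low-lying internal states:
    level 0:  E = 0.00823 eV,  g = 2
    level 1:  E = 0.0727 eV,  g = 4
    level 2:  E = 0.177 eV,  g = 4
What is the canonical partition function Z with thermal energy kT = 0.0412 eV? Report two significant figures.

Eᵢ/kT = 0.1998, 1.765, 4.296.
Z = Σ gᵢe^(−Eᵢ/kT) = 2·e^(−0.1998) + 4·e^(−1.765) + 4·e^(−4.296) = 1.638 + 0.6847 + 0.05449 = 2.377.

Z = 2.4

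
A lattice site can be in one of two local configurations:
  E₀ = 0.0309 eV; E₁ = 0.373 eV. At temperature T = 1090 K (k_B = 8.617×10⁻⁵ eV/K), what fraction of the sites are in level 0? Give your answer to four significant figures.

k_BT = 8.617×10⁻⁵ × 1090 K = 0.0939253 eV.
Eᵢ/kT = 0.328985, 3.97124.
Z = Σ e^(−Eᵢ/kT) = e^(−0.328985) + e^(−3.97124) = 0.719654 + 0.0188500 = 0.738504.
P₀ = e^(−E₀/kT) / Z = 0.719654/0.738504 = 0.9745.

0.9745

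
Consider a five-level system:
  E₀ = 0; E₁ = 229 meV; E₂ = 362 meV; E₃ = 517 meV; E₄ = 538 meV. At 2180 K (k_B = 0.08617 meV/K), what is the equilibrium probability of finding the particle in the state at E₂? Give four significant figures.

k_BT = 0.08617 × 2180 K = 187.851 meV.
Eᵢ/kT = 0, 1.21905, 1.92706, 2.75218, 2.86397.
Z = Σ e^(−Eᵢ/kT) = e^(−0) + e^(−1.21905) + e^(−1.92706) + e^(−2.75218) + e^(−2.86397) = 1.00000 + 0.295511 + 0.145576 + 0.0637887 + 0.0570419 = 1.56192.
P₂ = e^(−E₂/kT) / Z = 0.145576/1.56192 = 0.09320.

0.09320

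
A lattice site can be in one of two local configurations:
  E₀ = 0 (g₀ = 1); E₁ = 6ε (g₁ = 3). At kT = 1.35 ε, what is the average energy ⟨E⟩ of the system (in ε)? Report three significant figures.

0.204 ε

Eᵢ/kT = 0, 4.4444.
Z = Σ gᵢe^(−Eᵢ/kT) = 1·e^(−0) + 3·e^(−4.4444) = 1.0000 + 0.035232 = 1.0352.
⟨E⟩ = Σ Eᵢ gᵢe^(−Eᵢ/kT) / Z = (0·1.0000 + 6·0.035232) / 1.0352 = 0.204 ε.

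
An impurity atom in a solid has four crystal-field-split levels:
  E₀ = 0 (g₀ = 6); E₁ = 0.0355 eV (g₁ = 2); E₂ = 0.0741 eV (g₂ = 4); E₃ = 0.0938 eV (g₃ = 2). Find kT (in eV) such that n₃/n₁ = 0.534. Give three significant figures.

n₃/n₁ = (g₃/g₁) exp[−(E₃−E₁)/kT] = 0.534.
⇒ (E₃−E₁)/kT = ln((2/2)/0.534) = ln(1.8727) = 0.62738.
kT = 0.0583 eV / 0.62738 = 0.0929 eV.

0.0929 eV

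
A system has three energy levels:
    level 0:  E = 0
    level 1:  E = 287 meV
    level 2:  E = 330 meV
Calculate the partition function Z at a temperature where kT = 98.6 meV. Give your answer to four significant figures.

Eᵢ/kT = 0, 2.91075, 3.34686.
Z = Σ e^(−Eᵢ/kT) = e^(−0) + e^(−2.91075) + e^(−3.34686) = 1.00000 + 0.0544349 + 0.0351947 = 1.08963.

Z = 1.090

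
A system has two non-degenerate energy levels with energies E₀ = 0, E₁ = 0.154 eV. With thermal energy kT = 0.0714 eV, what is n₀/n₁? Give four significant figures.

n₀/n₁ = exp[−(E₀−E₁)/kT] = exp(−(-0.154 eV)/(0.0714 eV)) = exp(2.15686) = 8.644.

8.644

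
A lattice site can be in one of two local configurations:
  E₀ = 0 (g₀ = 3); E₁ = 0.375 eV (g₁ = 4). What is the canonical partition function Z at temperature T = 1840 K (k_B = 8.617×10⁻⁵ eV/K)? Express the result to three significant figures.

k_BT = 8.617×10⁻⁵ × 1840 K = 0.15855 eV.
Eᵢ/kT = 0, 2.3652.
Z = Σ gᵢe^(−Eᵢ/kT) = 3·e^(−0) + 4·e^(−2.3652) = 3.0000 + 0.37572 = 3.3757.

Z = 3.38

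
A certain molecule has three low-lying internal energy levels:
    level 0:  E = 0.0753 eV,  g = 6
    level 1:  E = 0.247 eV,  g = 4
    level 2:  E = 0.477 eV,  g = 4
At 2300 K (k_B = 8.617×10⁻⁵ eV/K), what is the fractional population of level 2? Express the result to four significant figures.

0.06420

k_BT = 8.617×10⁻⁵ × 2300 K = 0.198191 eV.
Eᵢ/kT = 0.379937, 1.24627, 2.40677.
Z = Σ gᵢe^(−Eᵢ/kT) = 6·e^(−0.379937) + 4·e^(−1.24627) + 4·e^(−2.40677) = 4.10343 + 1.15030 + 0.360423 = 5.61415.
P₂ = g₂ e^(−E₂/kT) / Z = 0.360423/5.61415 = 0.06420.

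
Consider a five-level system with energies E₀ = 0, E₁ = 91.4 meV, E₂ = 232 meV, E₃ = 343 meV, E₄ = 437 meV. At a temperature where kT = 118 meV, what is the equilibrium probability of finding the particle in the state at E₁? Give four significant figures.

0.2743

Eᵢ/kT = 0, 0.774576, 1.96610, 2.90678, 3.70339.
Z = Σ e^(−Eᵢ/kT) = e^(−0) + e^(−0.774576) + e^(−1.96610) + e^(−2.90678) + e^(−3.70339) = 1.00000 + 0.460899 + 0.140002 + 0.0546514 + 0.0246399 = 1.68019.
P₁ = e^(−E₁/kT) / Z = 0.460899/1.68019 = 0.2743.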